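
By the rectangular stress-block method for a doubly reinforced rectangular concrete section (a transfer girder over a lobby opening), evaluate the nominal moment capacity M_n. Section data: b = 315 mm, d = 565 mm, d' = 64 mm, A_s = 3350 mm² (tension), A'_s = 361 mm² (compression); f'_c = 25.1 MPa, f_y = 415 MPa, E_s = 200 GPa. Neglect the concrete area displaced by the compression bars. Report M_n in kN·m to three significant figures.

Assume both tension and compression steel yield.
Net tension couple steel: A_s − A'_s = 2989 mm².
a = (A_s − A'_s) f_y / (0.85 f'_c b) = 1240435/(0.85 × 25.1 × 315) = 184.57 mm.
c = a/β₁ = 184.57/0.85 = 217.14 mm; ε'_s = 0.003(c − d')/c = 0.0021 ≥ f_y/E_s = 0.0021, so compression steel does yield.
M_n = (A_s − A'_s) f_y (d − a/2) + A'_s f_y (d − d') = [1240435 × (565 − 92.285) + 149815 × (565 − 64)] × 10⁻⁶ = 586.37 + 75.06 = 661.43 kN·m.

M_n ≈ 661 kN·m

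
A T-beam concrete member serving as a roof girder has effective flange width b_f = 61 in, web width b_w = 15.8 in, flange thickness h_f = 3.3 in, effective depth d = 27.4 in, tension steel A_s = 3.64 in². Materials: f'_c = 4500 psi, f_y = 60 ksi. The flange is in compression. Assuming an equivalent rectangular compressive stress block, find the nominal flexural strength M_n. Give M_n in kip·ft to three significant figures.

Tension: T = A_s f_y = 3.64 × 60 = 218.4 kips.
Try a within the flange: a = T/(0.85 f'_c b_f) = 218.4/(0.85 × 4.5 × 61) = 0.936 in.
Since a = 0.936 ≤ h_f = 3.3 in, the stress block lies entirely in the flange; analyse as a rectangular beam of width b_f.
M_n = T(d − a/2) = 218.4 × (27.4 − 0.468) = 5881.9 kip·in.
M_n = 5881.9/12 = 490.16 kip·ft.

M_n ≈ 490 kip·ft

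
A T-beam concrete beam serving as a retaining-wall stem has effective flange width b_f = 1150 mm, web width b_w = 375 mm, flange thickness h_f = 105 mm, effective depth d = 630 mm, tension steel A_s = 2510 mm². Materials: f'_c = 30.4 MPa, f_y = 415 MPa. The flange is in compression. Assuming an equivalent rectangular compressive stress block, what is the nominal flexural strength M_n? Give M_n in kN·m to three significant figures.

M_n ≈ 638 kN·m

Tension: T = A_s f_y = 2510 × 415 = 1041650 N.
Try a within the flange: a = T/(0.85 f'_c b_f) = 1041650/(0.85 × 30.4 × 1150) = 35.05 mm.
Since a = 35.05 ≤ h_f = 105 mm, the stress block lies entirely in the flange; analyse as a rectangular beam of width b_f.
M_n = T(d − a/2) = 1041650 × (630 − 17.525) = 637.98 × 10⁶ N·mm.
M_n = 637.98 kN·m.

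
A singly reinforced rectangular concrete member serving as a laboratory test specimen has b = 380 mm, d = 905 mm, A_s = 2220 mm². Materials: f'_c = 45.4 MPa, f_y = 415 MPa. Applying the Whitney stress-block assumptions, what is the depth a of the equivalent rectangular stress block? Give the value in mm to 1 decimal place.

T = A_s f_y = 2220 × 415 = 921300 N = 921.3 kN.
Setting C = 0.85 f'_c a b equal to T: a = 921300/(0.85 × 45.4 × 380) = 62.8 mm.

a ≈ 62.8 mm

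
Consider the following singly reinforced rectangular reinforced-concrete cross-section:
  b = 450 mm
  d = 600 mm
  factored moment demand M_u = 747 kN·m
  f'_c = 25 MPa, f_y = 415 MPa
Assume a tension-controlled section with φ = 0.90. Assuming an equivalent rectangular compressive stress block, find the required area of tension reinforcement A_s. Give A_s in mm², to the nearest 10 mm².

M_n = M_u/φ = 747/0.90 = 830 kN·m.
With M_n = 0.85 f'_c a b (d − a/2), solve the quadratic for a:
a = d − √(d² − 2M_n/(0.85 f'_c b)) = 600 − √(600² − 2 × 830×10⁶/(0.85 × 25 × 450)) = 168.25 mm.
A_s = 0.85 f'_c a b / f_y = 0.85 × 25 × 168.25 × 450 / 415 = 3876.8 mm².

A_s ≈ 3880 mm²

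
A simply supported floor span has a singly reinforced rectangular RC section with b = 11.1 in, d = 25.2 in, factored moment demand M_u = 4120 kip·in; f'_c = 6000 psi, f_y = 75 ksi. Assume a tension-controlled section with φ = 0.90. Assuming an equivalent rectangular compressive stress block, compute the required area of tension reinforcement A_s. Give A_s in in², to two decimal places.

M_n = M_u/φ = 4120/0.90 = 4577.78 kip·in.
From M_n = 0.85 f'_c a b (d − a/2):
a = d − √(d² − 2M_n/(0.85 f'_c b)) = 25.2 − √(25.2² − 2 × 4577.78/(0.85 × 6 × 11.1)) = 3.444 in.
A_s = 0.85 f'_c a b / f_y = 0.85 × 6 × 3.444 × 11.1 / 75 = 2.600 in².

A_s ≈ 2.60 in²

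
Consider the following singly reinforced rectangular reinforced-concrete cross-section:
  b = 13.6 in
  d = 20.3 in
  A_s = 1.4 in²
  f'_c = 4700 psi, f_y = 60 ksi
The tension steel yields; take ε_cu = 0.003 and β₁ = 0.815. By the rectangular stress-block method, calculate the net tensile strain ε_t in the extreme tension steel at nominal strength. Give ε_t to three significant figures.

ε_t ≈ 0.0291

a = A_s f_y/(0.85 f'_c b) = 1.546 in.
β₁ = 0.815, so c = a/β₁ = 1.546/0.815 = 1.897 in.
From the linear strain diagram with ε_cu = 0.003: ε_t = 0.003 (d − c)/c = 0.003 × (20.3 − 1.897)/1.897 = 0.0291.
Since ε_t ≥ 0.005, the section is tension-controlled.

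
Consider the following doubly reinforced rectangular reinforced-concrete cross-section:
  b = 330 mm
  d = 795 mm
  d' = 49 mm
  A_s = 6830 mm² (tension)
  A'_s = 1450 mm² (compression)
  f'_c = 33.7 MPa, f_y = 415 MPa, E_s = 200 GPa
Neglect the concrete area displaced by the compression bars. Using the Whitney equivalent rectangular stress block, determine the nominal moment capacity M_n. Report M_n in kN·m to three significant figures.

Assume both tension and compression steel yield.
Net tension couple steel: A_s − A'_s = 5380 mm².
a = (A_s − A'_s) f_y / (0.85 f'_c b) = 2232700/(0.85 × 33.7 × 330) = 236.19 mm.
c = a/β₁ = 236.19/0.809 = 291.95 mm; ε'_s = 0.003(c − d')/c = 0.0025 ≥ f_y/E_s = 0.0021, so compression steel does yield.
M_n = (A_s − A'_s) f_y (d − a/2) + A'_s f_y (d − d') = [2232700 × (795 − 118.095) + 601750 × (795 − 49)] × 10⁻⁶ = 1511.33 + 448.91 = 1960.24 kN·m.

M_n ≈ 1960 kN·m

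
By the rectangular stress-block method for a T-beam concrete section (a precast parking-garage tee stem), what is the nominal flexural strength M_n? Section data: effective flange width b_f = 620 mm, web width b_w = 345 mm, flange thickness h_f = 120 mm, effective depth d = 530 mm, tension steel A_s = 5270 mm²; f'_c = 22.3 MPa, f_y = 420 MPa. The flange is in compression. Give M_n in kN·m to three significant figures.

M_n ≈ 943 kN·m

Tension: T = A_s f_y = 5270 × 420 = 2213400 N.
Try a within the flange: a = T/(0.85 f'_c b_f) = 2213400/(0.85 × 22.3 × 620) = 188.34 mm.
a = 188.34 > h_f = 120 mm: the block extends into the web. Split into flange-overhang and web parts.
C_f = 0.85 f'_c (b_f − b_w) h_f = 0.85 × 22.3 × (620 − 345) × 120 = 625515 N.
Remaining web compression depth: a_w = (T − C_f)/(0.85 f'_c b_w) = (2213400 − 625515)/(0.85 × 22.3 × 345) = 242.82 mm.
M_n = C_f(d − h_f/2) + (T − C_f)(d − a_w/2) = 625515 × (530 − 60) + 1587885 × (530 − 121.41) = 293.99 + 648.79 = 942.78 × 10⁶ N·mm.
M_n = 942.78 kN·m.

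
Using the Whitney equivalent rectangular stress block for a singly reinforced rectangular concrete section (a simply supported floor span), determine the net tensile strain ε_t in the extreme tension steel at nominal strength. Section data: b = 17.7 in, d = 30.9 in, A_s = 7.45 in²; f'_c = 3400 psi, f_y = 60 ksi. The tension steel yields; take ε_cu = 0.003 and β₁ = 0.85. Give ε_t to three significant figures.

a = A_s f_y/(0.85 f'_c b) = 8.738 in.
β₁ = 0.85, so c = a/β₁ = 8.738/0.85 = 10.280 in.
From the linear strain diagram with ε_cu = 0.003: ε_t = 0.003 (d − c)/c = 0.003 × (30.9 − 10.280)/10.280 = 0.00602.
Since ε_t ≥ 0.005, the section is tension-controlled.

ε_t ≈ 0.00602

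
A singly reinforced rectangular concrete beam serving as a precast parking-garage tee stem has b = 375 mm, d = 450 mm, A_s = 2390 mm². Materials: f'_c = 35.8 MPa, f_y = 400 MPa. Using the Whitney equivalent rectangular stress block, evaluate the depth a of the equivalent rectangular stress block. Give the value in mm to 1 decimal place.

a ≈ 83.8 mm

T = A_s f_y = 2390 × 400 = 956000 N = 956 kN.
Setting C = 0.85 f'_c a b equal to T: a = 956000/(0.85 × 35.8 × 375) = 83.8 mm.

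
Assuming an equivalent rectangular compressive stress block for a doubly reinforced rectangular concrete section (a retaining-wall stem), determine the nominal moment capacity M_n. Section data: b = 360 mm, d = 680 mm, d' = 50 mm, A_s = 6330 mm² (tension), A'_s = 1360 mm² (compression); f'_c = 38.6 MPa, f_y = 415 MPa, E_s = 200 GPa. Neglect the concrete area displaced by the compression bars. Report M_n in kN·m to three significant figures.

Assume both tension and compression steel yield.
Net tension couple steel: A_s − A'_s = 4970 mm².
a = (A_s − A'_s) f_y / (0.85 f'_c b) = 2062550/(0.85 × 38.6 × 360) = 174.62 mm.
c = a/β₁ = 174.62/0.774 = 225.61 mm; ε'_s = 0.003(c − d')/c = 0.0023 ≥ f_y/E_s = 0.0021, so compression steel does yield.
M_n = (A_s − A'_s) f_y (d − a/2) + A'_s f_y (d − d') = [2062550 × (680 − 87.31) + 564400 × (680 − 50)] × 10⁻⁶ = 1222.45 + 355.57 = 1578.02 kN·m.

M_n ≈ 1580 kN·m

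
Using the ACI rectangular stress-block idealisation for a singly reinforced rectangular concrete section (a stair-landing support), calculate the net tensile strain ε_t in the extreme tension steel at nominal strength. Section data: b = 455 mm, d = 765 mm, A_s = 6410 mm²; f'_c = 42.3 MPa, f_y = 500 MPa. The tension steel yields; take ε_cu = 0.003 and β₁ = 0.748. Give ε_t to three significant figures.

ε_t ≈ 0.00576

a = A_s f_y/(0.85 f'_c b) = 195.91 mm.
β₁ = 0.748, so c = a/β₁ = 195.91/0.748 = 261.91 mm.
From the linear strain diagram with ε_cu = 0.003: ε_t = 0.003 (d − c)/c = 0.003 × (765 − 261.91)/261.91 = 0.00576.
Since ε_t ≥ 0.005, the section is tension-controlled.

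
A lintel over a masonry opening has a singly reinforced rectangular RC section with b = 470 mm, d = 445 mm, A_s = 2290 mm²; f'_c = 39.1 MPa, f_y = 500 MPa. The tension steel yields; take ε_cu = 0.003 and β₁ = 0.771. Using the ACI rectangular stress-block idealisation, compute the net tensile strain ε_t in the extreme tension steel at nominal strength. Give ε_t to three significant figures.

a = A_s f_y/(0.85 f'_c b) = 73.30 mm.
β₁ = 0.771, so c = a/β₁ = 73.30/0.771 = 95.07 mm.
From the linear strain diagram with ε_cu = 0.003: ε_t = 0.003 (d − c)/c = 0.003 × (445 − 95.07)/95.07 = 0.0110.
Since ε_t ≥ 0.005, the section is tension-controlled.

ε_t ≈ 0.0110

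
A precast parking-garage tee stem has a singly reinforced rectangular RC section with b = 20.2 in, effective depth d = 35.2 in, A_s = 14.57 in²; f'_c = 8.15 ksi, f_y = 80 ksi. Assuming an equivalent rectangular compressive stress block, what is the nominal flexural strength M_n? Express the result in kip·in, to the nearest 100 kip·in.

M_n ≈ 36200 kip·in

T = A_s f_y = 14.57 × 80 = 1165.6 kips.
a = T/(0.85 f'_c b) = 1165.6/(0.85 × 8.15 × 20.2) = 8.330 in.
M_n = T(d − a/2) = 1165.6 × (35.2 − 4.165) = 36174.4 kip·in.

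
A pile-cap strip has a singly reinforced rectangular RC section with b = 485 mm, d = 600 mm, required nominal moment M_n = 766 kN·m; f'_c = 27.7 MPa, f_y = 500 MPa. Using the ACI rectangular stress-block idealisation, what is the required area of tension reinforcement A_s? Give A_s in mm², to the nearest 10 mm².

A_s ≈ 2850 mm²

With M_n = 0.85 f'_c a b (d − a/2), solve the quadratic for a:
a = d − √(d² − 2M_n/(0.85 f'_c b)) = 600 − √(600² − 2 × 766×10⁶/(0.85 × 27.7 × 485)) = 124.77 mm.
A_s = 0.85 f'_c a b / f_y = 0.85 × 27.7 × 124.77 × 485 / 500 = 2849.6 mm².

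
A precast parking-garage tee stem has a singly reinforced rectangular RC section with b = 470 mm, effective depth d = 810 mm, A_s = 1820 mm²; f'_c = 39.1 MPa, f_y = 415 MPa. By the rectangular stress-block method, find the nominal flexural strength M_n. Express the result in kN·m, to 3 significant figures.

T = A_s f_y = 1820 × 415 = 755300 N = 755.3 kN.
From C = T: a = T/(0.85 f'_c b) = 755300/(0.85 × 39.1 × 470) = 48.35 mm.
M_n = T(d − a/2) = 755.3 kN × (810 − 24.175) mm = 593.53 kN·m.

M_n ≈ 594 kN·m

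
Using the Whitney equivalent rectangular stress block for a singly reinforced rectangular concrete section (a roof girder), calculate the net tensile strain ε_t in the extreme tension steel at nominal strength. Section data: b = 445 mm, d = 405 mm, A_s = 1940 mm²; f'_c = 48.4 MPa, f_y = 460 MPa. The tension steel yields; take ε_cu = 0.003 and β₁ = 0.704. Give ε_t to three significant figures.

ε_t ≈ 0.0145

a = A_s f_y/(0.85 f'_c b) = 48.75 mm.
β₁ = 0.704, so c = a/β₁ = 48.75/0.704 = 69.25 mm.
From the linear strain diagram with ε_cu = 0.003: ε_t = 0.003 (d − c)/c = 0.003 × (405 − 69.25)/69.25 = 0.0145.
Since ε_t ≥ 0.005, the section is tension-controlled.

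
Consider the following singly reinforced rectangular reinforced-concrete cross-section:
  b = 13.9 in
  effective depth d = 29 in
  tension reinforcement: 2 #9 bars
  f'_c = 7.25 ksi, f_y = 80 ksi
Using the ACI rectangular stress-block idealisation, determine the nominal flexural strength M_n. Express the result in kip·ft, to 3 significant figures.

A_s = 2 × 1 = 2 in².
T = A_s f_y = 2 × 80 = 160 kips.
a = T/(0.85 f'_c b) = 160/(0.85 × 7.25 × 13.9) = 1.868 in.
M_n = T(d − a/2) = 160 × (29 − 0.934) = 4490.6 kip·in = 4490.6/12 = 374.22 kip·ft.

M_n ≈ 374 kip·ft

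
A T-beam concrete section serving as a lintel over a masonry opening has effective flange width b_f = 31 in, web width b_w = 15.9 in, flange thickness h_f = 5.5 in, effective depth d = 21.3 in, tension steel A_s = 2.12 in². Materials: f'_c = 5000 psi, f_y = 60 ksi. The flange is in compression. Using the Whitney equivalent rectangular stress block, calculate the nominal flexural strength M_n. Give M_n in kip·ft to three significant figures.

Tension: T = A_s f_y = 2.12 × 60 = 127.2 kips.
Try a within the flange: a = T/(0.85 f'_c b_f) = 127.2/(0.85 × 5 × 31) = 0.965 in.
Since a = 0.965 ≤ h_f = 5.5 in, the stress block lies entirely in the flange; analyse as a rectangular beam of width b_f.
M_n = T(d − a/2) = 127.2 × (21.3 − 0.4825) = 2648.0 kip·in.
M_n = 2648.0/12 = 220.67 kip·ft.

M_n ≈ 221 kip·ft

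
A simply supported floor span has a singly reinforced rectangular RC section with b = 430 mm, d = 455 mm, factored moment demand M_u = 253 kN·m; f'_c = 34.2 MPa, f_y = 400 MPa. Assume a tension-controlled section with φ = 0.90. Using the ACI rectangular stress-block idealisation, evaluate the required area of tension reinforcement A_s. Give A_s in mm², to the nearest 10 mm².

A_s ≈ 1640 mm²

M_n = M_u/φ = 253/0.90 = 281.111 kN·m.
With M_n = 0.85 f'_c a b (d − a/2), solve the quadratic for a:
a = d − √(d² − 2M_n/(0.85 f'_c b)) = 455 − √(455² − 2 × 281.111×10⁶/(0.85 × 34.2 × 430)) = 52.45 mm.
A_s = 0.85 f'_c a b / f_y = 0.85 × 34.2 × 52.45 × 430 / 400 = 1639.1 mm².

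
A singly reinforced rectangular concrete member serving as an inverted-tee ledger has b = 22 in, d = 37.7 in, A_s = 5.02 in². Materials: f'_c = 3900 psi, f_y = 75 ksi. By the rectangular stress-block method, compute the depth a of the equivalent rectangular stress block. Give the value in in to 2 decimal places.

a ≈ 5.16 in

T = A_s f_y = 5.02 × 75 = 376.5 kips.
a = T/(0.85 f'_c b) = 376.5/(0.85 × 3.9 × 22) = 5.16 in.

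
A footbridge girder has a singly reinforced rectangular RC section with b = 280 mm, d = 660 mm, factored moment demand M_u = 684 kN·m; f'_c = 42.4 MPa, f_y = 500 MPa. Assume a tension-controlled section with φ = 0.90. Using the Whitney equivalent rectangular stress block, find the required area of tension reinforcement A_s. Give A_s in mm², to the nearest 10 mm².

M_n = M_u/φ = 684/0.90 = 760 kN·m.
With M_n = 0.85 f'_c a b (d − a/2), solve the quadratic for a:
a = d − √(d² − 2M_n/(0.85 f'_c b)) = 660 − √(660² − 2 × 760×10⁶/(0.85 × 42.4 × 280)) = 126.17 mm.
A_s = 0.85 f'_c a b / f_y = 0.85 × 42.4 × 126.17 × 280 / 500 = 2546.4 mm².

A_s ≈ 2550 mm²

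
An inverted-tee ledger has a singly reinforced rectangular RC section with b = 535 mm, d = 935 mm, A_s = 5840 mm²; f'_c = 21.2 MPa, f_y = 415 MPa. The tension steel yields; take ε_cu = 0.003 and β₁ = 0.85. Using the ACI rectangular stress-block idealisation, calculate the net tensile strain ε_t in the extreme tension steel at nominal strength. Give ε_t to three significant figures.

ε_t ≈ 0.00648

a = A_s f_y/(0.85 f'_c b) = 251.39 mm.
β₁ = 0.85, so c = a/β₁ = 251.39/0.85 = 295.75 mm.
From the linear strain diagram with ε_cu = 0.003: ε_t = 0.003 (d − c)/c = 0.003 × (935 − 295.75)/295.75 = 0.00648.
Since ε_t ≥ 0.005, the section is tension-controlled.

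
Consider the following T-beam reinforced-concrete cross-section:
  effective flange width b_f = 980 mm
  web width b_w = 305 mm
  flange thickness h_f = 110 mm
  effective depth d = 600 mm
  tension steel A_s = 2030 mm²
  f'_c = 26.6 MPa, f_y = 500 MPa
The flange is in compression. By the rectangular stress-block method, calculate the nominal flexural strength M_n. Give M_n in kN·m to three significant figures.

Tension: T = A_s f_y = 2030 × 500 = 1015000 N.
Try a within the flange: a = T/(0.85 f'_c b_f) = 1015000/(0.85 × 26.6 × 980) = 45.81 mm.
Since a = 45.81 ≤ h_f = 110 mm, the stress block lies entirely in the flange; analyse as a rectangular beam of width b_f.
M_n = T(d − a/2) = 1015000 × (600 − 22.905) = 585.75 × 10⁶ N·mm.
M_n = 585.75 kN·m.

M_n ≈ 586 kN·m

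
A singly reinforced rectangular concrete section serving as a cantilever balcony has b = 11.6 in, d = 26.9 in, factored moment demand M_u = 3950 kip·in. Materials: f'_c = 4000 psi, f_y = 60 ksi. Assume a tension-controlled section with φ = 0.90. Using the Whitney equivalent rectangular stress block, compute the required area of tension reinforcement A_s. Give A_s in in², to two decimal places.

M_n = M_u/φ = 3950/0.90 = 4388.89 kip·in.
From M_n = 0.85 f'_c a b (d − a/2):
a = d − √(d² − 2M_n/(0.85 f'_c b)) = 26.9 − √(26.9² − 2 × 4388.89/(0.85 × 4 × 11.6)) = 4.516 in.
A_s = 0.85 f'_c a b / f_y = 0.85 × 4 × 4.516 × 11.6 / 60 = 2.969 in².

A_s ≈ 2.97 in²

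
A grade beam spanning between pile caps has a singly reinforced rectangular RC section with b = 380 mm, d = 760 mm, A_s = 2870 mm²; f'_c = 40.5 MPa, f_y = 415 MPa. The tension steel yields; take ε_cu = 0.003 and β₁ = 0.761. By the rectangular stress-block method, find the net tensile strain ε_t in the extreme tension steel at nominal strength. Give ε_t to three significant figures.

ε_t ≈ 0.0161

a = A_s f_y/(0.85 f'_c b) = 91.05 mm.
β₁ = 0.761, so c = a/β₁ = 91.05/0.761 = 119.65 mm.
From the linear strain diagram with ε_cu = 0.003: ε_t = 0.003 (d − c)/c = 0.003 × (760 − 119.65)/119.65 = 0.0161.
Since ε_t ≥ 0.005, the section is tension-controlled.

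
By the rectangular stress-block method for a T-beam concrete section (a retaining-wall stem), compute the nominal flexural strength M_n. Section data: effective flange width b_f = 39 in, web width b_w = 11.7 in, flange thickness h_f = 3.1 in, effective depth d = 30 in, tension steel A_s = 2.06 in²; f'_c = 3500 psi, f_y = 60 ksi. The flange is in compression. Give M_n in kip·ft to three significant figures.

Tension: T = A_s f_y = 2.06 × 60 = 123.6 kips.
Try a within the flange: a = T/(0.85 f'_c b_f) = 123.6/(0.85 × 3.5 × 39) = 1.065 in.
Since a = 1.065 ≤ h_f = 3.1 in, the stress block lies entirely in the flange; analyse as a rectangular beam of width b_f.
M_n = T(d − a/2) = 123.6 × (30 − 0.5325) = 3642.2 kip·in.
M_n = 3642.2/12 = 303.52 kip·ft.

M_n ≈ 304 kip·ft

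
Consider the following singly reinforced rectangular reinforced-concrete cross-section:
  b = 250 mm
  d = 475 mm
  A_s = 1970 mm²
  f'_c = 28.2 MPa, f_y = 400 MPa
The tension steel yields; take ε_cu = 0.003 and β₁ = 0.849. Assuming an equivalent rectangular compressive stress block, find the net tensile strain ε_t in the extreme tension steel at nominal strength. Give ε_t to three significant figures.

a = A_s f_y/(0.85 f'_c b) = 131.50 mm.
β₁ = 0.849, so c = a/β₁ = 131.50/0.849 = 154.89 mm.
From the linear strain diagram with ε_cu = 0.003: ε_t = 0.003 (d − c)/c = 0.003 × (475 − 154.89)/154.89 = 0.00620.
Since ε_t ≥ 0.005, the section is tension-controlled.

ε_t ≈ 0.00620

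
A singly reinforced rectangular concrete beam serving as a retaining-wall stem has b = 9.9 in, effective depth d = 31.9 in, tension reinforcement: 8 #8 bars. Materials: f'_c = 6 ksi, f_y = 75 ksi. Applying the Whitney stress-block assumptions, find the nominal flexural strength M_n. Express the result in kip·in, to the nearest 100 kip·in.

A_s = 8 × 0.79 = 6.32 in².
T = A_s f_y = 6.32 × 75 = 474 kips.
a = T/(0.85 f'_c b) = 474/(0.85 × 6 × 9.9) = 9.388 in.
M_n = T(d − a/2) = 474 × (31.9 − 4.694) = 12895.6 kip·in.

M_n ≈ 12900 kip·in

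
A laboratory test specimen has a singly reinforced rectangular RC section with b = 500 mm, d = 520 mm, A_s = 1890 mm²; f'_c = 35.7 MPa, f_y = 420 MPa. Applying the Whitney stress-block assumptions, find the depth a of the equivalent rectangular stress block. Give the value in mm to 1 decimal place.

a ≈ 52.3 mm

T = A_s f_y = 1890 × 420 = 793800 N = 793.8 kN.
Setting C = 0.85 f'_c a b equal to T: a = 793800/(0.85 × 35.7 × 500) = 52.3 mm.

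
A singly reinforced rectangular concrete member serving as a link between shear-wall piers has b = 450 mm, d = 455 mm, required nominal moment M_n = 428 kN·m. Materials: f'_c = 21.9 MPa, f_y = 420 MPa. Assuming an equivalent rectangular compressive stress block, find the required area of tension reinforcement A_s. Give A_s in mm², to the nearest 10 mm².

A_s ≈ 2620 mm²

With M_n = 0.85 f'_c a b (d − a/2), solve the quadratic for a:
a = d − √(d² − 2M_n/(0.85 f'_c b)) = 455 − √(455² − 2 × 428×10⁶/(0.85 × 21.9 × 450)) = 131.21 mm.
A_s = 0.85 f'_c a b / f_y = 0.85 × 21.9 × 131.21 × 450 / 420 = 2616.9 mm².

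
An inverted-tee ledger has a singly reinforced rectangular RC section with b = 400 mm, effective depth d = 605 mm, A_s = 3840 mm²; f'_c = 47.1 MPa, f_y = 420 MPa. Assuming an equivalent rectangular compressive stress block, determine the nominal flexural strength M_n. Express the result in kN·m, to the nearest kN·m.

T = A_s f_y = 3840 × 420 = 1612800 N = 1612.8 kN.
From C = T: a = T/(0.85 f'_c b) = 1612800/(0.85 × 47.1 × 400) = 100.71 mm.
M_n = T(d − a/2) = 1612.8 kN × (605 − 50.355) mm = 894.53 kN·m.

M_n ≈ 895 kN·m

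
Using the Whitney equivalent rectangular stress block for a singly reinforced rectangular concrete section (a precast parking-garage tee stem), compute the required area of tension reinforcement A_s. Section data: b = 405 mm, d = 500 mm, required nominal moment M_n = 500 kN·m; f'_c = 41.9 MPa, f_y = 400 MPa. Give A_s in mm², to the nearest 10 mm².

A_s ≈ 2700 mm²

With M_n = 0.85 f'_c a b (d − a/2), solve the quadratic for a:
a = d − √(d² − 2M_n/(0.85 f'_c b)) = 500 − √(500² − 2 × 500×10⁶/(0.85 × 41.9 × 405)) = 74.95 mm.
A_s = 0.85 f'_c a b / f_y = 0.85 × 41.9 × 74.95 × 405 / 400 = 2702.7 mm².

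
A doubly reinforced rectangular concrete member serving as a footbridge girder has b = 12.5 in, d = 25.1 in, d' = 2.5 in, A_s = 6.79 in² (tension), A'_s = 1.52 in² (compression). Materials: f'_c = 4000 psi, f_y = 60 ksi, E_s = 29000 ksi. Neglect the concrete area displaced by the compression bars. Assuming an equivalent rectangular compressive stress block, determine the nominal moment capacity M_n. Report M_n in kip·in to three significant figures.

M_n ≈ 8820 kip·in

Assume both steels yield.
a = (A_s − A'_s) f_y/(0.85 f'_c b) = (6.79 − 1.52) × 60/(0.85 × 4 × 12.5) = 7.440 in.
c = a/β₁ = 7.440/0.85 = 8.753 in; ε'_s = 0.003(c − d')/c = 0.0021 ≥ ε_y = 0.0021, so the compression steel yields.
M_n = (A_s − A'_s) f_y (d − a/2) + A'_s f_y (d − d') = 316.2 × (25.1 − 3.72) + 91.2 × (25.1 − 2.5) = 6760.4 + 2061.1 = 8821.5 kip·in.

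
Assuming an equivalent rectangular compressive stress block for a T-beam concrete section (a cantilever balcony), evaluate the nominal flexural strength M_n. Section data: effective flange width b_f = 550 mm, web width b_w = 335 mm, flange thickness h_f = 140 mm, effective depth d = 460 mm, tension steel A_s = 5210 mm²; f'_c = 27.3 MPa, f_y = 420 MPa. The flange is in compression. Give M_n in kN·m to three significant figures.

M_n ≈ 815 kN·m

Tension: T = A_s f_y = 5210 × 420 = 2188200 N.
Try a within the flange: a = T/(0.85 f'_c b_f) = 2188200/(0.85 × 27.3 × 550) = 171.45 mm.
a = 171.45 > h_f = 140 mm: the block extends into the web. Split into flange-overhang and web parts.
C_f = 0.85 f'_c (b_f − b_w) h_f = 0.85 × 27.3 × (550 − 335) × 140 = 698471 N.
Remaining web compression depth: a_w = (T − C_f)/(0.85 f'_c b_w) = (2188200 − 698471)/(0.85 × 27.3 × 335) = 191.64 mm.
M_n = C_f(d − h_f/2) + (T − C_f)(d − a_w/2) = 698471 × (460 − 70) + 1489729 × (460 − 95.82) = 272.40 + 542.53 = 814.93 × 10⁶ N·mm.
M_n = 814.93 kN·m.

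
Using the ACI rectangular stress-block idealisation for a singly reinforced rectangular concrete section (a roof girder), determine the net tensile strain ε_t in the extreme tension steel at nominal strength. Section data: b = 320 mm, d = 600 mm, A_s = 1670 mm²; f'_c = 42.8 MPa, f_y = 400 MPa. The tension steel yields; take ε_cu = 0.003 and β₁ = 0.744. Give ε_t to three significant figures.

ε_t ≈ 0.0203

a = A_s f_y/(0.85 f'_c b) = 57.38 mm.
β₁ = 0.744, so c = a/β₁ = 57.38/0.744 = 77.12 mm.
From the linear strain diagram with ε_cu = 0.003: ε_t = 0.003 (d − c)/c = 0.003 × (600 − 77.12)/77.12 = 0.0203.
Since ε_t ≥ 0.005, the section is tension-controlled.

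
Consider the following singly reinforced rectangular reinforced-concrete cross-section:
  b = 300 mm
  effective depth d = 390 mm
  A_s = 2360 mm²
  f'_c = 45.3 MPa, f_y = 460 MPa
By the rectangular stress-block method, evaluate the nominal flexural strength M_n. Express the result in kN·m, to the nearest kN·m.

T = A_s f_y = 2360 × 460 = 1085600 N = 1085.6 kN.
From C = T: a = T/(0.85 f'_c b) = 1085600/(0.85 × 45.3 × 300) = 93.98 mm.
M_n = T(d − a/2) = 1085.6 kN × (390 − 46.99) mm = 372.37 kN·m.

M_n ≈ 372 kN·m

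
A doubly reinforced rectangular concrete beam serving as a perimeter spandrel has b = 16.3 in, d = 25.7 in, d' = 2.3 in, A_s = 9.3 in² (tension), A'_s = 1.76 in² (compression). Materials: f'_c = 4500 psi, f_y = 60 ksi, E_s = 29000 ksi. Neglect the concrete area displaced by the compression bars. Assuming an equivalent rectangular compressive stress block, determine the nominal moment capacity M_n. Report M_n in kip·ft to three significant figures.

M_n ≈ 1040 kip·ft

Assume both steels yield.
a = (A_s − A'_s) f_y/(0.85 f'_c b) = (9.3 − 1.76) × 60/(0.85 × 4.5 × 16.3) = 7.256 in.
c = a/β₁ = 7.256/0.825 = 8.795 in; ε'_s = 0.003(c − d')/c = 0.0022 ≥ ε_y = 0.0021, so the compression steel yields.
M_n = (A_s − A'_s) f_y (d − a/2) + A'_s f_y (d − d') = 452.4 × (25.7 − 3.628) + 105.6 × (25.7 − 2.3) = 9985.4 + 2471.0 = 12456.4 kip·in = 12456.4/12 = 1038.03 kip·ft.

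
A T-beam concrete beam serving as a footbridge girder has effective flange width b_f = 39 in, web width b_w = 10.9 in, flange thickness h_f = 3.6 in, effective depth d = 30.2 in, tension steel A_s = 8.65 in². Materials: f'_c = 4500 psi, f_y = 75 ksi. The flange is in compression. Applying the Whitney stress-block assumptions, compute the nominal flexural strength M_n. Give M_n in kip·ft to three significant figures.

Tension: T = A_s f_y = 8.65 × 75 = 648.75 kips.
Try a within the flange: a = T/(0.85 f'_c b_f) = 648.75/(0.85 × 4.5 × 39) = 4.349 in.
a = 4.349 > h_f = 3.6 in: the block extends into the web. Split into flange-overhang and web parts.
C_f = 0.85 f'_c (b_f − b_w) h_f = 0.85 × 4.5 × (39 − 10.9) × 3.6 = 386.9 kips.
Remaining web compression depth: a_w = (T − C_f)/(0.85 f'_c b_w) = (648.75 − 386.9)/(0.85 × 4.5 × 10.9) = 6.281 in.
M_n = C_f(d − h_f/2) + (T − C_f)(d − a_w/2) = 386.9 × (30.2 − 1.8) + 261.85 × (30.2 − 3.1405) = 10988.0 + 7085.5 = 18073.5 kip·in.
M_n = 18073.5/12 = 1506.13 kip·ft.

M_n ≈ 1510 kip·ft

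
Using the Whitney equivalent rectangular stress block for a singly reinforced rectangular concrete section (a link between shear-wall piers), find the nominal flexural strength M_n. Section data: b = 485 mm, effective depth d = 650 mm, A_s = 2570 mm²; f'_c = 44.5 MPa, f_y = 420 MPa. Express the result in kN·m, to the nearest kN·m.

T = A_s f_y = 2570 × 420 = 1079400 N = 1079.4 kN.
From C = T: a = T/(0.85 f'_c b) = 1079400/(0.85 × 44.5 × 485) = 58.84 mm.
M_n = T(d − a/2) = 1079.4 kN × (650 − 29.42) mm = 669.85 kN·m.

M_n ≈ 670 kN·m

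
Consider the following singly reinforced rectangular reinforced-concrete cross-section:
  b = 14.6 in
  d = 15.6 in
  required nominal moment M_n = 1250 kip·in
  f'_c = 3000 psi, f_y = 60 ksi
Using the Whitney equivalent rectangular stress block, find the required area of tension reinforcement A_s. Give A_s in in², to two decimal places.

From M_n = 0.85 f'_c a b (d − a/2):
a = d − √(d² − 2M_n/(0.85 f'_c b)) = 15.6 − √(15.6² − 2 × 1250/(0.85 × 3 × 14.6)) = 2.326 in.
A_s = 0.85 f'_c a b / f_y = 0.85 × 3 × 2.326 × 14.6 / 60 = 1.443 in².

A_s ≈ 1.44 in²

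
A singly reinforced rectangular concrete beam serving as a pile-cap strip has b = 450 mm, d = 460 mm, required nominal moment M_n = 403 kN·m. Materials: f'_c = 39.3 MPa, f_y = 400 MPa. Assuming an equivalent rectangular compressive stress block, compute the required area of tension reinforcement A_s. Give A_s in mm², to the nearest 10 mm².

A_s ≈ 2350 mm²

With M_n = 0.85 f'_c a b (d − a/2), solve the quadratic for a:
a = d − √(d² − 2M_n/(0.85 f'_c b)) = 460 − √(460² − 2 × 403×10⁶/(0.85 × 39.3 × 450)) = 62.53 mm.
A_s = 0.85 f'_c a b / f_y = 0.85 × 39.3 × 62.53 × 450 / 400 = 2349.9 mm².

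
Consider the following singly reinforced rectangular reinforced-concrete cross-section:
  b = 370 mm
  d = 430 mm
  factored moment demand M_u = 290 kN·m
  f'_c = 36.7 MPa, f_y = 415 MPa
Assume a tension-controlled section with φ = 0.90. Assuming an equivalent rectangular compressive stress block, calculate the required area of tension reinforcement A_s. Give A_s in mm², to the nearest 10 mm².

A_s ≈ 1970 mm²

M_n = M_u/φ = 290/0.90 = 322.222 kN·m.
With M_n = 0.85 f'_c a b (d − a/2), solve the quadratic for a:
a = d − √(d² − 2M_n/(0.85 f'_c b)) = 430 − √(430² − 2 × 322.222×10⁶/(0.85 × 36.7 × 370)) = 70.74 mm.
A_s = 0.85 f'_c a b / f_y = 0.85 × 36.7 × 70.74 × 370 / 415 = 1967.4 mm².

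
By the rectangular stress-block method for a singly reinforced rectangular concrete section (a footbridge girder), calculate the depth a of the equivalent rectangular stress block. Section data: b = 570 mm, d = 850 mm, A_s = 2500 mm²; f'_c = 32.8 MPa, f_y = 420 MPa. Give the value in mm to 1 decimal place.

T = A_s f_y = 2500 × 420 = 1050000 N = 1050 kN.
Setting C = 0.85 f'_c a b equal to T: a = 1050000/(0.85 × 32.8 × 570) = 66.1 mm.

a ≈ 66.1 mm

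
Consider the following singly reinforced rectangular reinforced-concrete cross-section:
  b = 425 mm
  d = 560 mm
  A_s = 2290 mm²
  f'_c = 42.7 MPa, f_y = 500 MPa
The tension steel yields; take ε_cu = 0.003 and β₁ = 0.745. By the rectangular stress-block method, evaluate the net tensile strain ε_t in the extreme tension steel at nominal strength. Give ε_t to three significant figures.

a = A_s f_y/(0.85 f'_c b) = 74.23 mm.
β₁ = 0.745, so c = a/β₁ = 74.23/0.745 = 99.64 mm.
From the linear strain diagram with ε_cu = 0.003: ε_t = 0.003 (d − c)/c = 0.003 × (560 − 99.64)/99.64 = 0.0139.
Since ε_t ≥ 0.005, the section is tension-controlled.

ε_t ≈ 0.0139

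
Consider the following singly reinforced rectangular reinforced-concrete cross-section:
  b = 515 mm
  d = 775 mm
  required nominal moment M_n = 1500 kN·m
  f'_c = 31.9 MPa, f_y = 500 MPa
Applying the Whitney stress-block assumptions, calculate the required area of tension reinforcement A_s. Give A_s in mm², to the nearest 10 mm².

With M_n = 0.85 f'_c a b (d − a/2), solve the quadratic for a:
a = d − √(d² − 2M_n/(0.85 f'_c b)) = 775 − √(775² − 2 × 1500×10⁶/(0.85 × 31.9 × 515)) = 153.88 mm.
A_s = 0.85 f'_c a b / f_y = 0.85 × 31.9 × 153.88 × 515 / 500 = 4297.6 mm².

A_s ≈ 4300 mm²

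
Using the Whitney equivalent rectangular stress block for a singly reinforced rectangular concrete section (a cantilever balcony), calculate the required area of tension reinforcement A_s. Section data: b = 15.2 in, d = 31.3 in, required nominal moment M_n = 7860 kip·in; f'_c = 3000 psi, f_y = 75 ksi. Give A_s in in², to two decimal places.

A_s ≈ 3.79 in²

From M_n = 0.85 f'_c a b (d − a/2):
a = d − √(d² − 2M_n/(0.85 f'_c b)) = 31.3 − √(31.3² − 2 × 7860/(0.85 × 3 × 15.2)) = 7.339 in.
A_s = 0.85 f'_c a b / f_y = 0.85 × 3 × 7.339 × 15.2 / 75 = 3.793 in².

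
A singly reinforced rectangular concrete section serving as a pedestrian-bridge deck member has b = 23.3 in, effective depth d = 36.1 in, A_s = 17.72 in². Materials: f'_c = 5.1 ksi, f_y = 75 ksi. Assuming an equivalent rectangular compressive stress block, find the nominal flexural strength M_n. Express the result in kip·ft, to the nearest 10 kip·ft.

M_n ≈ 3270 kip·ft

T = A_s f_y = 17.72 × 75 = 1329 kips.
a = T/(0.85 f'_c b) = 1329/(0.85 × 5.1 × 23.3) = 13.158 in.
M_n = T(d − a/2) = 1329 × (36.1 − 6.579) = 39233.4 kip·in = 39233.4/12 = 3269.45 kip·ft.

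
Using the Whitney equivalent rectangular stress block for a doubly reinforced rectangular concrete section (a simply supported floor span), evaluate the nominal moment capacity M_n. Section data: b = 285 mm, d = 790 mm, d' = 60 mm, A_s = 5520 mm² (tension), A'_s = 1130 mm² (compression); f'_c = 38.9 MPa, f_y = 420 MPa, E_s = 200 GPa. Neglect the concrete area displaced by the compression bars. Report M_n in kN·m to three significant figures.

Assume both tension and compression steel yield.
Net tension couple steel: A_s − A'_s = 4390 mm².
a = (A_s − A'_s) f_y / (0.85 f'_c b) = 1843800/(0.85 × 38.9 × 285) = 195.66 mm.
c = a/β₁ = 195.66/0.772 = 253.45 mm; ε'_s = 0.003(c − d')/c = 0.0023 ≥ f_y/E_s = 0.0021, so compression steel does yield.
M_n = (A_s − A'_s) f_y (d − a/2) + A'_s f_y (d − d') = [1843800 × (790 − 97.83) + 474600 × (790 − 60)] × 10⁻⁶ = 1276.22 + 346.46 = 1622.68 kN·m.

M_n ≈ 1620 kN·m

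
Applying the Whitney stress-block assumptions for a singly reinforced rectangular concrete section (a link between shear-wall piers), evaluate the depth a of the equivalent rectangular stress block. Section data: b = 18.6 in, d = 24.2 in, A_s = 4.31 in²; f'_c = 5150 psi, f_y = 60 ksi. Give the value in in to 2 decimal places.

T = A_s f_y = 4.31 × 60 = 258.6 kips.
a = T/(0.85 f'_c b) = 258.6/(0.85 × 5.15 × 18.6) = 3.18 in.

a ≈ 3.18 in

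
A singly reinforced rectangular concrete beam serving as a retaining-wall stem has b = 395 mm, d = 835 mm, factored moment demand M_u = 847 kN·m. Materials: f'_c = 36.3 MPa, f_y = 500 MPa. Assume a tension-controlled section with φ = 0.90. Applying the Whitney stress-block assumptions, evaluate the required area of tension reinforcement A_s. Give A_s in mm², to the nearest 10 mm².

M_n = M_u/φ = 847/0.90 = 941.111 kN·m.
With M_n = 0.85 f'_c a b (d − a/2), solve the quadratic for a:
a = d − √(d² − 2M_n/(0.85 f'_c b)) = 835 − √(835² − 2 × 941.111×10⁶/(0.85 × 36.3 × 395)) = 98.26 mm.
A_s = 0.85 f'_c a b / f_y = 0.85 × 36.3 × 98.26 × 395 / 500 = 2395.1 mm².

A_s ≈ 2400 mm²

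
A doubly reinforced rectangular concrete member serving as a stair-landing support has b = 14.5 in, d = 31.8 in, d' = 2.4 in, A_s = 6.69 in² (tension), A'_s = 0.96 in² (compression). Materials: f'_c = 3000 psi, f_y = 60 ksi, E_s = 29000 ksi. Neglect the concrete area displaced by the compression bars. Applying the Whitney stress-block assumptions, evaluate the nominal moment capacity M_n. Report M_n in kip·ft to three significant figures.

Assume both steels yield.
a = (A_s − A'_s) f_y/(0.85 f'_c b) = (6.69 − 0.96) × 60/(0.85 × 3 × 14.5) = 9.298 in.
c = a/β₁ = 9.298/0.85 = 10.939 in; ε'_s = 0.003(c − d')/c = 0.0023 ≥ ε_y = 0.0021, so the compression steel yields.
M_n = (A_s − A'_s) f_y (d − a/2) + A'_s f_y (d − d') = 343.8 × (31.8 − 4.649) + 57.6 × (31.8 − 2.4) = 9334.5 + 1693.4 = 11027.9 kip·in = 11027.9/12 = 918.99 kip·ft.

M_n ≈ 919 kip·ft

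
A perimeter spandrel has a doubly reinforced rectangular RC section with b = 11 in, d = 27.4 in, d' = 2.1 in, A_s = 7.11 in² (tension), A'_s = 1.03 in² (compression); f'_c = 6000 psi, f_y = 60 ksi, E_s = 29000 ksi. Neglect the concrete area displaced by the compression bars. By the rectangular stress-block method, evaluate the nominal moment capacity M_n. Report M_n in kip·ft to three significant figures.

M_n ≈ 864 kip·ft

Assume both steels yield.
a = (A_s − A'_s) f_y/(0.85 f'_c b) = (7.11 − 1.03) × 60/(0.85 × 6 × 11) = 6.503 in.
c = a/β₁ = 6.503/0.75 = 8.671 in; ε'_s = 0.003(c − d')/c = 0.0023 ≥ ε_y = 0.0021, so the compression steel yields.
M_n = (A_s − A'_s) f_y (d − a/2) + A'_s f_y (d − d') = 364.8 × (27.4 − 3.2515) + 61.8 × (27.4 − 2.1) = 8809.4 + 1563.5 = 10372.9 kip·in = 10372.9/12 = 864.41 kip·ft.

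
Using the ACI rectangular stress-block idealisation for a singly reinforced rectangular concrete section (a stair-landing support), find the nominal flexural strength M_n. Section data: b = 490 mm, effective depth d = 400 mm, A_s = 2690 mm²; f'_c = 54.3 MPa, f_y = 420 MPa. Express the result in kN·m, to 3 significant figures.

M_n ≈ 424 kN·m

T = A_s f_y = 2690 × 420 = 1129800 N = 1129.8 kN.
From C = T: a = T/(0.85 f'_c b) = 1129800/(0.85 × 54.3 × 490) = 49.96 mm.
M_n = T(d − a/2) = 1129.8 kN × (400 − 24.98) mm = 423.70 kN·m.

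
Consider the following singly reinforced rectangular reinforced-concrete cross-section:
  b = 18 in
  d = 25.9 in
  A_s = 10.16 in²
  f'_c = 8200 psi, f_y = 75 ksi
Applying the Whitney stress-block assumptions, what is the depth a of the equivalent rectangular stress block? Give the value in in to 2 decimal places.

a ≈ 6.07 in

T = A_s f_y = 10.16 × 75 = 762 kips.
a = T/(0.85 f'_c b) = 762/(0.85 × 8.2 × 18) = 6.07 in.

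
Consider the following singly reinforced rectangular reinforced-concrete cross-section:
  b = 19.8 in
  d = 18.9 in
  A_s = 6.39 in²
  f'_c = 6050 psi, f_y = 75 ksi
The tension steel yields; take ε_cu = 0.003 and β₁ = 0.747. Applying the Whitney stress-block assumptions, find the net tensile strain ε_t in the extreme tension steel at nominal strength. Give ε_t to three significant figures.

a = A_s f_y/(0.85 f'_c b) = 4.707 in.
β₁ = 0.747, so c = a/β₁ = 4.707/0.747 = 6.301 in.
From the linear strain diagram with ε_cu = 0.003: ε_t = 0.003 (d − c)/c = 0.003 × (18.9 − 6.301)/6.301 = 0.00600.
Since ε_t ≥ 0.005, the section is tension-controlled.

ε_t ≈ 0.00600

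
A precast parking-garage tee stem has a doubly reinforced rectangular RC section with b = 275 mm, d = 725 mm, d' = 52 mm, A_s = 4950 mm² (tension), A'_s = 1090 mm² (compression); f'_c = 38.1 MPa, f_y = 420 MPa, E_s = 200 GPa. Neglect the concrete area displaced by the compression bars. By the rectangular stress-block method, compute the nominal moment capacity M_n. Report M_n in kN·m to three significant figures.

M_n ≈ 1340 kN·m

Assume both tension and compression steel yield.
Net tension couple steel: A_s − A'_s = 3860 mm².
a = (A_s − A'_s) f_y / (0.85 f'_c b) = 1621200/(0.85 × 38.1 × 275) = 182.04 mm.
c = a/β₁ = 182.04/0.778 = 233.98 mm; ε'_s = 0.003(c − d')/c = 0.0023 ≥ f_y/E_s = 0.0021, so compression steel does yield.
M_n = (A_s − A'_s) f_y (d − a/2) + A'_s f_y (d − d') = [1621200 × (725 − 91.02) + 457800 × (725 − 52)] × 10⁻⁶ = 1027.81 + 308.10 = 1335.91 kN·m.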